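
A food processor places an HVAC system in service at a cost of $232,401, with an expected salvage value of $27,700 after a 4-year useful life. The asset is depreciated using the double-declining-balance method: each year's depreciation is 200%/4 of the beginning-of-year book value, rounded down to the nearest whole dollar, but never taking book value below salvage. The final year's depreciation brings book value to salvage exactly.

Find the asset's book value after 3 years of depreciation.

Depreciable base = $232,401 − $27,700 = $204,701.
Year 1: ⌊$232,401 × 200%/4⌋ = $116,200. Book value $116,201.
Year 2: ⌊$116,201 × 200%/4⌋ = $58,100. Book value $58,101.
Year 3: ⌊$58,101 × 200%/4⌋ = $29,050. Book value $29,051.

$29,051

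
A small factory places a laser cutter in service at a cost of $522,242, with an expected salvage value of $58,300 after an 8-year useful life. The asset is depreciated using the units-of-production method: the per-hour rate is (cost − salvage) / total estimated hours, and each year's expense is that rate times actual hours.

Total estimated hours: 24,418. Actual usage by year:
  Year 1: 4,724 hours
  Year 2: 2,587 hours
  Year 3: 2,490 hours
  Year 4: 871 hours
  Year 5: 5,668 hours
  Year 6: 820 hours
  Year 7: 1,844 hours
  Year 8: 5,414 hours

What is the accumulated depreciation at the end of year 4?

Depreciable base = $522,242 − $58,300 = $463,942.
Rate = $463,942 / 24,418 hours = $19 per hour.
Year 1: 4,724 × $19 = $89,756. Book value $432,486.
Year 2: 2,587 × $19 = $49,153. Book value $383,333.
Year 3: 2,490 × $19 = $47,310. Book value $336,023.
Year 4: 871 × $19 = $16,549. Book value $319,474.
Accumulated through year 4 = $522,242 − $319,474 = $202,768.

$202,768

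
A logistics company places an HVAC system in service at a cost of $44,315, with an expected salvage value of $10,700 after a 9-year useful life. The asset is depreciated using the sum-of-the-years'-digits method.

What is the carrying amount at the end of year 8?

Depreciable base = $44,315 − $10,700 = $33,615.
Sum of the years' digits = 9+8+7+6+5+4+3+2+1 = 45.
Year 1: $33,615 × 9/45 = $6,723. Book value $37,592.
Year 2: $33,615 × 8/45 = $5,976. Book value $31,616.
Year 3: $33,615 × 7/45 = $5,229. Book value $26,387.
Year 4: $33,615 × 6/45 = $4,482. Book value $21,905.
Year 5: $33,615 × 5/45 = $3,735. Book value $18,170.
Year 6: $33,615 × 4/45 = $2,988. Book value $15,182.
Year 7: $33,615 × 3/45 = $2,241. Book value $12,941.
Year 8: $33,615 × 2/45 = $1,494. Book value $11,447.

$11,447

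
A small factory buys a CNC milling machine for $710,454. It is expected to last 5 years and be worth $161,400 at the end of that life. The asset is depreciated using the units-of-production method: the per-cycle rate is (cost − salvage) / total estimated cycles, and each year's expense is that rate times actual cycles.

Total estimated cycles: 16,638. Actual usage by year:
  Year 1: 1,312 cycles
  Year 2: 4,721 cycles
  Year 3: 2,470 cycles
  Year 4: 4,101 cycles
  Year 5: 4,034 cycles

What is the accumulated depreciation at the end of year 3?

Depreciable base = $710,454 − $161,400 = $549,054.
Rate = $549,054 / 16,638 cycles = $33 per cycle.
Year 1: 1,312 × $33 = $43,296. Book value $667,158.
Year 2: 4,721 × $33 = $155,793. Book value $511,365.
Year 3: 2,470 × $33 = $81,510. Book value $429,855.
Accumulated through year 3 = $710,454 − $429,855 = $280,599.

$280,599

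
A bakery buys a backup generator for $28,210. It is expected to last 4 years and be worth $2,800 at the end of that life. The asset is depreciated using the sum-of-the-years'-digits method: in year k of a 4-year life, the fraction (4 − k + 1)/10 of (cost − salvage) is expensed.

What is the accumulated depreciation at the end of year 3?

Depreciable base = $28,210 − $2,800 = $25,410.
Sum of the years' digits = 4+3+2+1 = 10.
Year 1: $25,410 × 4/10 = $10,164. Book value $18,046.
Year 2: $25,410 × 3/10 = $7,623. Book value $10,423.
Year 3: $25,410 × 2/10 = $5,082. Book value $5,341.
Accumulated through year 3 = $28,210 − $5,341 = $22,869.

$22,869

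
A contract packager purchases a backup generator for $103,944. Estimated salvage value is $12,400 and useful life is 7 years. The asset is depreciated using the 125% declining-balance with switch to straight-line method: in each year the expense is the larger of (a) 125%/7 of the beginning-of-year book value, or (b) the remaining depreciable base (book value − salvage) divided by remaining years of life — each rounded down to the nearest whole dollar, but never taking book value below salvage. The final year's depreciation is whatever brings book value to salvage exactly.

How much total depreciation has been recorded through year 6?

$80,240

Depreciable base = $103,944 − $12,400 = $91,544.
Year 1: DB = ⌊$103,944 × 125%/7⌋ = $18,561; SL = ⌊$91,544/7⌋ = $13,077 → take DB $18,561. Book value $85,383.
Year 2: DB = ⌊$85,383 × 125%/7⌋ = $15,246; SL = ⌊$72,983/6⌋ = $12,163 → take DB $15,246. Book value $70,137.
Year 3: DB = ⌊$70,137 × 125%/7⌋ = $12,524; SL = ⌊$57,737/5⌋ = $11,547 → take DB $12,524. Book value $57,613.
Year 4: DB = ⌊$57,613 × 125%/7⌋ = $10,288; SL = ⌊$45,213/4⌋ = $11,303 → take SL $11,303. Book value $46,310.
Year 5: DB = ⌊$46,310 × 125%/7⌋ = $8,269; SL = ⌊$33,910/3⌋ = $11,303 → take SL $11,303. Book value $35,007.
Year 6: DB = ⌊$35,007 × 125%/7⌋ = $6,251; SL = ⌊$22,607/2⌋ = $11,303 → take SL $11,303. Book value $23,704.
Accumulated through year 6 = $103,944 − $23,704 = $80,240.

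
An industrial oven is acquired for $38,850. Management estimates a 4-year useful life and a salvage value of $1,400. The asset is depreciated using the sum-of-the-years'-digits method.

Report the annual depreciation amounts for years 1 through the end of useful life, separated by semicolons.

$14,980; $11,235; $7,490; $3,745

Depreciable base = $38,850 − $1,400 = $37,450.
Sum of the years' digits = 4+3+2+1 = 10.
Year 1: $37,450 × 4/10 = $14,980. Book value $23,870.
Year 2: $37,450 × 3/10 = $11,235. Book value $12,635.
Year 3: $37,450 × 2/10 = $7,490. Book value $5,145.
Year 4: $37,450 × 1/10 = $3,745. Book value $1,400.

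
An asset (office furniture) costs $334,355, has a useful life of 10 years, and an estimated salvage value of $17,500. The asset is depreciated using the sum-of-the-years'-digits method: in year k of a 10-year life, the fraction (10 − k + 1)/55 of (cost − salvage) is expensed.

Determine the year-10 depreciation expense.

Depreciable base = $334,355 − $17,500 = $316,855.
Sum of the years' digits = 10+9+8+7+6+5+4+3+2+1 = 55.
Year 1: $316,855 × 10/55 = $57,610. Book value $276,745.
Year 2: $316,855 × 9/55 = $51,849. Book value $224,896.
Year 3: $316,855 × 8/55 = $46,088. Book value $178,808.
Year 4: $316,855 × 7/55 = $40,327. Book value $138,481.
Year 5: $316,855 × 6/55 = $34,566. Book value $103,915.
Year 6: $316,855 × 5/55 = $28,805. Book value $75,110.
Year 7: $316,855 × 4/55 = $23,044. Book value $52,066.
Year 8: $316,855 × 3/55 = $17,283. Book value $34,783.
Year 9: $316,855 × 2/55 = $11,522. Book value $23,261.
Year 10: $316,855 × 1/55 = $5,761. Book value $17,500.

$5,761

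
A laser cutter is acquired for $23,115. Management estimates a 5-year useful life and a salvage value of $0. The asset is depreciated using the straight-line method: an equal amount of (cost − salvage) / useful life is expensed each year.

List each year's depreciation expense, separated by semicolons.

$4,623; $4,623; $4,623; $4,623; $4,623

Depreciable base = $23,115 − $0 = $23,115.
Annual expense = $23,115 / 5 = $4,623.
End of year 1: book value $18,492.
End of year 2: book value $13,869.
End of year 3: book value $9,246.
End of year 4: book value $4,623.
End of year 5: book value $0.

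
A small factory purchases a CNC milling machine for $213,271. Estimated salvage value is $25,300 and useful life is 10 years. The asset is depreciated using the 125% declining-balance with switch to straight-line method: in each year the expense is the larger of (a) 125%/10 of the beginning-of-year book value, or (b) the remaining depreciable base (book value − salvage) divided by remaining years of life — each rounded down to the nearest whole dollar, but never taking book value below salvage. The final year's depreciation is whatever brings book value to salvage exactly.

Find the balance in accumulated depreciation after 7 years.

Depreciable base = $213,271 − $25,300 = $187,971.
Year 1: DB = ⌊$213,271 × 125%/10⌋ = $26,658; SL = ⌊$187,971/10⌋ = $18,797 → take DB $26,658. Book value $186,613.
Year 2: DB = ⌊$186,613 × 125%/10⌋ = $23,326; SL = ⌊$161,313/9⌋ = $17,923 → take DB $23,326. Book value $163,287.
Year 3: DB = ⌊$163,287 × 125%/10⌋ = $20,410; SL = ⌊$137,987/8⌋ = $17,248 → take DB $20,410. Book value $142,877.
Year 4: DB = ⌊$142,877 × 125%/10⌋ = $17,859; SL = ⌊$117,577/7⌋ = $16,796 → take DB $17,859. Book value $125,018.
Year 5: DB = ⌊$125,018 × 125%/10⌋ = $15,627; SL = ⌊$99,718/6⌋ = $16,619 → take SL $16,619. Book value $108,399.
Year 6: DB = ⌊$108,399 × 125%/10⌋ = $13,549; SL = ⌊$83,099/5⌋ = $16,619 → take SL $16,619. Book value $91,780.
Year 7: DB = ⌊$91,780 × 125%/10⌋ = $11,472; SL = ⌊$66,480/4⌋ = $16,620 → take SL $16,620. Book value $75,160.
Accumulated through year 7 = $213,271 − $75,160 = $138,111.

$138,111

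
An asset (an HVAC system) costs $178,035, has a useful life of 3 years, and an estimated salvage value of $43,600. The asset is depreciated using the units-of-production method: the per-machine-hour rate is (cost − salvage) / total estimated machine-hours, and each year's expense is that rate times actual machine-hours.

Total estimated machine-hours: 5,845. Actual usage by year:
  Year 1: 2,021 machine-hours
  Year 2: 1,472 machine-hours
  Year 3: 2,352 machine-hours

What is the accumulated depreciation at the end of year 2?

Depreciable base = $178,035 − $43,600 = $134,435.
Rate = $134,435 / 5,845 machine-hours = $23 per machine-hour.
Year 1: 2,021 × $23 = $46,483. Book value $131,552.
Year 2: 1,472 × $23 = $33,856. Book value $97,696.
Accumulated through year 2 = $178,035 − $97,696 = $80,339.

$80,339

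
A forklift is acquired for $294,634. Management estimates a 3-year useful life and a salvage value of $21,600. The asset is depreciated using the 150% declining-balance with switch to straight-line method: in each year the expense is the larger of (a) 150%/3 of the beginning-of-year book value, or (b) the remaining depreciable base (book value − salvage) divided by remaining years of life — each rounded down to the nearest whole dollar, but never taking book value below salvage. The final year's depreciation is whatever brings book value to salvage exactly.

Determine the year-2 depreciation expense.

Depreciable base = $294,634 − $21,600 = $273,034.
Year 1: DB = ⌊$294,634 × 150%/3⌋ = $147,317; SL = ⌊$273,034/3⌋ = $91,011 → take DB $147,317. Book value $147,317.
Year 2: DB = ⌊$147,317 × 150%/3⌋ = $73,658; SL = ⌊$125,717/2⌋ = $62,858 → take DB $73,658. Book value $73,659.

$73,658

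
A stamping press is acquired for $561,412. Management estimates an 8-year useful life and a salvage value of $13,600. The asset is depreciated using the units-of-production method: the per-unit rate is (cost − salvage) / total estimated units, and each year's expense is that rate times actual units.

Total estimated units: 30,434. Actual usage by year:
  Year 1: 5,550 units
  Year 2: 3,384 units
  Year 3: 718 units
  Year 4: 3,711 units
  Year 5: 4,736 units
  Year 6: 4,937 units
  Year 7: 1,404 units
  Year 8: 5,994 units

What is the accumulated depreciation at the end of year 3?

$173,736

Depreciable base = $561,412 − $13,600 = $547,812.
Rate = $547,812 / 30,434 units = $18 per unit.
Year 1: 5,550 × $18 = $99,900. Book value $461,512.
Year 2: 3,384 × $18 = $60,912. Book value $400,600.
Year 3: 718 × $18 = $12,924. Book value $387,676.
Accumulated through year 3 = $561,412 − $387,676 = $173,736.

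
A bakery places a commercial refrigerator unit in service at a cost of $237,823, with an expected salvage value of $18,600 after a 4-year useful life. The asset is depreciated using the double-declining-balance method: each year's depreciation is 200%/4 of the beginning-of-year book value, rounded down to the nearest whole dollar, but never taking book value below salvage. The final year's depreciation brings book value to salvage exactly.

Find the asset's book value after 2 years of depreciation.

Depreciable base = $237,823 − $18,600 = $219,223.
Year 1: ⌊$237,823 × 200%/4⌋ = $118,911. Book value $118,912.
Year 2: ⌊$118,912 × 200%/4⌋ = $59,456. Book value $59,456.

$59,456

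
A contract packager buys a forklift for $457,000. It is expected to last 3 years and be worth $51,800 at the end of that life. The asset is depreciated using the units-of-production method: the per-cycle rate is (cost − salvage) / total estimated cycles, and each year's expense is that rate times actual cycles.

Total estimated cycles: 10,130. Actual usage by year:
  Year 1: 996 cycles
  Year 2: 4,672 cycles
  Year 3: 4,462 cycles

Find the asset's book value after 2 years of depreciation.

$230,280

Depreciable base = $457,000 − $51,800 = $405,200.
Rate = $405,200 / 10,130 cycles = $40 per cycle.
Year 1: 996 × $40 = $39,840. Book value $417,160.
Year 2: 4,672 × $40 = $186,880. Book value $230,280.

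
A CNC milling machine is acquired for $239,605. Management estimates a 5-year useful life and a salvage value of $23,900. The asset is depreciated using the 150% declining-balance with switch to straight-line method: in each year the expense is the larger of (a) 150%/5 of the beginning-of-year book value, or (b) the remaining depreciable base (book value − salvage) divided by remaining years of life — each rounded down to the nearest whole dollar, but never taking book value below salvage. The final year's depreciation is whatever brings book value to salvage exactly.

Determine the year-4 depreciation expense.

$29,142

Depreciable base = $239,605 − $23,900 = $215,705.
Year 1: DB = ⌊$239,605 × 150%/5⌋ = $71,881; SL = ⌊$215,705/5⌋ = $43,141 → take DB $71,881. Book value $167,724.
Year 2: DB = ⌊$167,724 × 150%/5⌋ = $50,317; SL = ⌊$143,824/4⌋ = $35,956 → take DB $50,317. Book value $117,407.
Year 3: DB = ⌊$117,407 × 150%/5⌋ = $35,222; SL = ⌊$93,507/3⌋ = $31,169 → take DB $35,222. Book value $82,185.
Year 4: DB = ⌊$82,185 × 150%/5⌋ = $24,655; SL = ⌊$58,285/2⌋ = $29,142 → take SL $29,142. Book value $53,043.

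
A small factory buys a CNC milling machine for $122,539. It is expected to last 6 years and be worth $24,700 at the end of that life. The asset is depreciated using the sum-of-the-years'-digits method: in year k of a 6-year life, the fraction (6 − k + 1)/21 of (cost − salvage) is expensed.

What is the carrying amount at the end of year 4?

Depreciable base = $122,539 − $24,700 = $97,839.
Sum of the years' digits = 6+5+4+3+2+1 = 21.
Year 1: $97,839 × 6/21 = $27,954. Book value $94,585.
Year 2: $97,839 × 5/21 = $23,295. Book value $71,290.
Year 3: $97,839 × 4/21 = $18,636. Book value $52,654.
Year 4: $97,839 × 3/21 = $13,977. Book value $38,677.

$38,677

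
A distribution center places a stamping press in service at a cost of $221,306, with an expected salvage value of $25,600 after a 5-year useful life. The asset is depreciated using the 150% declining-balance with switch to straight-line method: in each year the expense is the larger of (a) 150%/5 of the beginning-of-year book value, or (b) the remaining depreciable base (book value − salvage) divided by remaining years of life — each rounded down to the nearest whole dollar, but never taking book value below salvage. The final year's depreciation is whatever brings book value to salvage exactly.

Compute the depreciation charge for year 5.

$25,155

Depreciable base = $221,306 − $25,600 = $195,706.
Year 1: DB = ⌊$221,306 × 150%/5⌋ = $66,391; SL = ⌊$195,706/5⌋ = $39,141 → take DB $66,391. Book value $154,915.
Year 2: DB = ⌊$154,915 × 150%/5⌋ = $46,474; SL = ⌊$129,315/4⌋ = $32,328 → take DB $46,474. Book value $108,441.
Year 3: DB = ⌊$108,441 × 150%/5⌋ = $32,532; SL = ⌊$82,841/3⌋ = $27,613 → take DB $32,532. Book value $75,909.
Year 4: DB = ⌊$75,909 × 150%/5⌋ = $22,772; SL = ⌊$50,309/2⌋ = $25,154 → take SL $25,154. Book value $50,755.
Year 5 (final): $50,755 − $25,600 = $25,155. Book value $25,600.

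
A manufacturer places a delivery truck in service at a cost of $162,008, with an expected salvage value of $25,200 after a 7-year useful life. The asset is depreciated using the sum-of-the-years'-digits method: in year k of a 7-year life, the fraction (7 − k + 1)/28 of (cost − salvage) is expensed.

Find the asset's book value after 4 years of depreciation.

Depreciable base = $162,008 − $25,200 = $136,808.
Sum of the years' digits = 7+6+5+4+3+2+1 = 28.
Year 1: $136,808 × 7/28 = $34,202. Book value $127,806.
Year 2: $136,808 × 6/28 = $29,316. Book value $98,490.
Year 3: $136,808 × 5/28 = $24,430. Book value $74,060.
Year 4: $136,808 × 4/28 = $19,544. Book value $54,516.

$54,516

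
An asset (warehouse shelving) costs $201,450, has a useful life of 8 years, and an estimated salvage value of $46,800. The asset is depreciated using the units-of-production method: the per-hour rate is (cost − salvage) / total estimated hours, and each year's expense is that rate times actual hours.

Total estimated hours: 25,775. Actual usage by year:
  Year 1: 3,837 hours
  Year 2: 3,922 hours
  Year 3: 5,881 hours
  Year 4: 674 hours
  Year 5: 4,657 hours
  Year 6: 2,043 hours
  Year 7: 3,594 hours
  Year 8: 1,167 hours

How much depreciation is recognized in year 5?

Depreciable base = $201,450 − $46,800 = $154,650.
Rate = $154,650 / 25,775 hours = $6 per hour.
Year 1: 3,837 × $6 = $23,022. Book value $178,428.
Year 2: 3,922 × $6 = $23,532. Book value $154,896.
Year 3: 5,881 × $6 = $35,286. Book value $119,610.
Year 4: 674 × $6 = $4,044. Book value $115,566.
Year 5: 4,657 × $6 = $27,942. Book value $87,624.

$27,942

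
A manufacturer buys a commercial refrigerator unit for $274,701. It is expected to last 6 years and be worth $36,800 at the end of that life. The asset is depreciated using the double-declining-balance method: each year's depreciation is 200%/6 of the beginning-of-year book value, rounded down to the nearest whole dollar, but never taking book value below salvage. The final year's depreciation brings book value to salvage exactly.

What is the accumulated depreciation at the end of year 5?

$237,901

Depreciable base = $274,701 − $36,800 = $237,901.
Year 1: ⌊$274,701 × 200%/6⌋ = $91,567. Book value $183,134.
Year 2: ⌊$183,134 × 200%/6⌋ = $61,044. Book value $122,090.
Year 3: ⌊$122,090 × 200%/6⌋ = $40,696. Book value $81,394.
Year 4: ⌊$81,394 × 200%/6⌋ = $27,131. Book value $54,263.
Year 5: ⌊$54,263 × 200%/6⌋ = $18,087, capped at $17,463. Book value $36,800.
Accumulated through year 5 = $274,701 − $36,800 = $237,901.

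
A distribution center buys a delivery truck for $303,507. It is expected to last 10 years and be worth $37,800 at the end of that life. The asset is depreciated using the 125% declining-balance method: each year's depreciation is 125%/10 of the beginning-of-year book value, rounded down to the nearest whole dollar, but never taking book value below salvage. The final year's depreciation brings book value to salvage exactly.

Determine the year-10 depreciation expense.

Depreciable base = $303,507 − $37,800 = $265,707.
Year 1: ⌊$303,507 × 125%/10⌋ = $37,938. Book value $265,569.
Year 2: ⌊$265,569 × 125%/10⌋ = $33,196. Book value $232,373.
Year 3: ⌊$232,373 × 125%/10⌋ = $29,046. Book value $203,327.
Year 4: ⌊$203,327 × 125%/10⌋ = $25,415. Book value $177,912.
Year 5: ⌊$177,912 × 125%/10⌋ = $22,239. Book value $155,673.
Year 6: ⌊$155,673 × 125%/10⌋ = $19,459. Book value $136,214.
Year 7: ⌊$136,214 × 125%/10⌋ = $17,026. Book value $119,188.
Year 8: ⌊$119,188 × 125%/10⌋ = $14,898. Book value $104,290.
Year 9: ⌊$104,290 × 125%/10⌋ = $13,036. Book value $91,254.
Year 10 (final): $91,254 − $37,800 = $53,454. Book value $37,800.

$53,454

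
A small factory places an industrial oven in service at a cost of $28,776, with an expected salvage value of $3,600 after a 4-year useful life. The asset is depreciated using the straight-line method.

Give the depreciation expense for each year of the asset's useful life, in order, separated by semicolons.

Depreciable base = $28,776 − $3,600 = $25,176.
Annual expense = $25,176 / 4 = $6,294.
End of year 1: book value $22,482.
End of year 2: book value $16,188.
End of year 3: book value $9,894.
End of year 4: book value $3,600.

$6,294; $6,294; $6,294; $6,294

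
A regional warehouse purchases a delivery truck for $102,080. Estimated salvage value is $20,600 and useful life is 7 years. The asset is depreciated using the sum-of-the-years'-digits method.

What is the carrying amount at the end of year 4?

$38,060

Depreciable base = $102,080 − $20,600 = $81,480.
Sum of the years' digits = 7+6+5+4+3+2+1 = 28.
Year 1: $81,480 × 7/28 = $20,370. Book value $81,710.
Year 2: $81,480 × 6/28 = $17,460. Book value $64,250.
Year 3: $81,480 × 5/28 = $14,550. Book value $49,700.
Year 4: $81,480 × 4/28 = $11,640. Book value $38,060.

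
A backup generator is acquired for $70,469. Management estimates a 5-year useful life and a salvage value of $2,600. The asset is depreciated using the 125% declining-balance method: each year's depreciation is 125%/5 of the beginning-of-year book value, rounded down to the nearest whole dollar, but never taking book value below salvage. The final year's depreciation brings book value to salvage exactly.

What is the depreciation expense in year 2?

$13,213

Depreciable base = $70,469 − $2,600 = $67,869.
Year 1: ⌊$70,469 × 125%/5⌋ = $17,617. Book value $52,852.
Year 2: ⌊$52,852 × 125%/5⌋ = $13,213. Book value $39,639.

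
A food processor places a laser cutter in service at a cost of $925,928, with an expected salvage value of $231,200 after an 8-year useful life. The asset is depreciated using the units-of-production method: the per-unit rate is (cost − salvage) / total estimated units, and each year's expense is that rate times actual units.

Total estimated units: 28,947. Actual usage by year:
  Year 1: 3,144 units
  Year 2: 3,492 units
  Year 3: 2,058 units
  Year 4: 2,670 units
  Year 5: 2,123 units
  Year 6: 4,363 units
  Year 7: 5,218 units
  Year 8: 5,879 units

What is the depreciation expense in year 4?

Depreciable base = $925,928 − $231,200 = $694,728.
Rate = $694,728 / 28,947 units = $24 per unit.
Year 1: 3,144 × $24 = $75,456. Book value $850,472.
Year 2: 3,492 × $24 = $83,808. Book value $766,664.
Year 3: 2,058 × $24 = $49,392. Book value $717,272.
Year 4: 2,670 × $24 = $64,080. Book value $653,192.

$64,080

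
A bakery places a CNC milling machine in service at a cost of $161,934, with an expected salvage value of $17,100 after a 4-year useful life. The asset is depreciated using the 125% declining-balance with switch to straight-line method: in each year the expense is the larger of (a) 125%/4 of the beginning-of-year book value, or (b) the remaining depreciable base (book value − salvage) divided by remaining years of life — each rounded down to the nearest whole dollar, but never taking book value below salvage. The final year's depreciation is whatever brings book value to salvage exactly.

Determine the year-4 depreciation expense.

Depreciable base = $161,934 − $17,100 = $144,834.
Year 1: DB = ⌊$161,934 × 125%/4⌋ = $50,604; SL = ⌊$144,834/4⌋ = $36,208 → take DB $50,604. Book value $111,330.
Year 2: DB = ⌊$111,330 × 125%/4⌋ = $34,790; SL = ⌊$94,230/3⌋ = $31,410 → take DB $34,790. Book value $76,540.
Year 3: DB = ⌊$76,540 × 125%/4⌋ = $23,918; SL = ⌊$59,440/2⌋ = $29,720 → take SL $29,720. Book value $46,820.
Year 4 (final): $46,820 − $17,100 = $29,720. Book value $17,100.

$29,720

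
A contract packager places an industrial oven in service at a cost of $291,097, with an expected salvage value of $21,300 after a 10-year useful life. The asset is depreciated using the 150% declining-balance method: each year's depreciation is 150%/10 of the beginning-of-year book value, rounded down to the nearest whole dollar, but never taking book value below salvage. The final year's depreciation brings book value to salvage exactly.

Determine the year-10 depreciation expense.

$46,126

Depreciable base = $291,097 − $21,300 = $269,797.
Year 1: ⌊$291,097 × 150%/10⌋ = $43,664. Book value $247,433.
Year 2: ⌊$247,433 × 150%/10⌋ = $37,114. Book value $210,319.
Year 3: ⌊$210,319 × 150%/10⌋ = $31,547. Book value $178,772.
Year 4: ⌊$178,772 × 150%/10⌋ = $26,815. Book value $151,957.
Year 5: ⌊$151,957 × 150%/10⌋ = $22,793. Book value $129,164.
Year 6: ⌊$129,164 × 150%/10⌋ = $19,374. Book value $109,790.
Year 7: ⌊$109,790 × 150%/10⌋ = $16,468. Book value $93,322.
Year 8: ⌊$93,322 × 150%/10⌋ = $13,998. Book value $79,324.
Year 9: ⌊$79,324 × 150%/10⌋ = $11,898. Book value $67,426.
Year 10 (final): $67,426 − $21,300 = $46,126. Book value $21,300.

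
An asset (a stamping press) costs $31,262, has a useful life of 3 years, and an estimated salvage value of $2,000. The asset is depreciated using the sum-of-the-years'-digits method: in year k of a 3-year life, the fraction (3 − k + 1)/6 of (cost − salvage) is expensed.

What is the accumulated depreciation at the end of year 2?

Depreciable base = $31,262 − $2,000 = $29,262.
Sum of the years' digits = 3+2+1 = 6.
Year 1: $29,262 × 3/6 = $14,631. Book value $16,631.
Year 2: $29,262 × 2/6 = $9,754. Book value $6,877.
Accumulated through year 2 = $31,262 − $6,877 = $24,385.

$24,385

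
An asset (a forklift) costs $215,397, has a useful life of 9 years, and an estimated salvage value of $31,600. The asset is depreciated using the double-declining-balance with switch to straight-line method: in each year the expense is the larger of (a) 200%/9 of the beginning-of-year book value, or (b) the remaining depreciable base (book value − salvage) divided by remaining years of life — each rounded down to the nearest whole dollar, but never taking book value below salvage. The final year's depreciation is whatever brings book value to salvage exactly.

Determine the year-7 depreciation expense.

Depreciable base = $215,397 − $31,600 = $183,797.
Year 1: DB = ⌊$215,397 × 200%/9⌋ = $47,866; SL = ⌊$183,797/9⌋ = $20,421 → take DB $47,866. Book value $167,531.
Year 2: DB = ⌊$167,531 × 200%/9⌋ = $37,229; SL = ⌊$135,931/8⌋ = $16,991 → take DB $37,229. Book value $130,302.
Year 3: DB = ⌊$130,302 × 200%/9⌋ = $28,956; SL = ⌊$98,702/7⌋ = $14,100 → take DB $28,956. Book value $101,346.
Year 4: DB = ⌊$101,346 × 200%/9⌋ = $22,521; SL = ⌊$69,746/6⌋ = $11,624 → take DB $22,521. Book value $78,825.
Year 5: DB = ⌊$78,825 × 200%/9⌋ = $17,516; SL = ⌊$47,225/5⌋ = $9,445 → take DB $17,516. Book value $61,309.
Year 6: DB = ⌊$61,309 × 200%/9⌋ = $13,624; SL = ⌊$29,709/4⌋ = $7,427 → take DB $13,624. Book value $47,685.
Year 7: DB = ⌊$47,685 × 200%/9⌋ = $10,596; SL = ⌊$16,085/3⌋ = $5,361 → take DB $10,596. Book value $37,089.

$10,596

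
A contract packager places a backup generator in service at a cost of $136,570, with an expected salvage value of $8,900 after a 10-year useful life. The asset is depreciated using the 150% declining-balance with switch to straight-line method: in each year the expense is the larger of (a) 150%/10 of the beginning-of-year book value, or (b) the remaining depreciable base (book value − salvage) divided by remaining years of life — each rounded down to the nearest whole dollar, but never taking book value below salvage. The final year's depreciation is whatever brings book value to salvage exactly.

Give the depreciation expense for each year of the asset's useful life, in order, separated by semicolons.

Depreciable base = $136,570 − $8,900 = $127,670.
Year 1: DB = ⌊$136,570 × 150%/10⌋ = $20,485; SL = ⌊$127,670/10⌋ = $12,767 → take DB $20,485. Book value $116,085.
Year 2: DB = ⌊$116,085 × 150%/10⌋ = $17,412; SL = ⌊$107,185/9⌋ = $11,909 → take DB $17,412. Book value $98,673.
Year 3: DB = ⌊$98,673 × 150%/10⌋ = $14,800; SL = ⌊$89,773/8⌋ = $11,221 → take DB $14,800. Book value $83,873.
Year 4: DB = ⌊$83,873 × 150%/10⌋ = $12,580; SL = ⌊$74,973/7⌋ = $10,710 → take DB $12,580. Book value $71,293.
Year 5: DB = ⌊$71,293 × 150%/10⌋ = $10,693; SL = ⌊$62,393/6⌋ = $10,398 → take DB $10,693. Book value $60,600.
Year 6: DB = ⌊$60,600 × 150%/10⌋ = $9,090; SL = ⌊$51,700/5⌋ = $10,340 → take SL $10,340. Book value $50,260.
Year 7: DB = ⌊$50,260 × 150%/10⌋ = $7,539; SL = ⌊$41,360/4⌋ = $10,340 → take SL $10,340. Book value $39,920.
Year 8: DB = ⌊$39,920 × 150%/10⌋ = $5,988; SL = ⌊$31,020/3⌋ = $10,340 → take SL $10,340. Book value $29,580.
Year 9: DB = ⌊$29,580 × 150%/10⌋ = $4,437; SL = ⌊$20,680/2⌋ = $10,340 → take SL $10,340. Book value $19,240.
Year 10 (final): $19,240 − $8,900 = $10,340. Book value $8,900.

$20,485; $17,412; $14,800; $12,580; $10,693; $10,340; $10,340; $10,340; $10,340; $10,340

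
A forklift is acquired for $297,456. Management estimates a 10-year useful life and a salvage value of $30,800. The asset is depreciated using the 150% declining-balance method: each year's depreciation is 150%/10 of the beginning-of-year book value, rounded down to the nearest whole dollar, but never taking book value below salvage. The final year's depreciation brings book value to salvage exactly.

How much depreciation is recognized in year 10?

Depreciable base = $297,456 − $30,800 = $266,656.
Year 1: ⌊$297,456 × 150%/10⌋ = $44,618. Book value $252,838.
Year 2: ⌊$252,838 × 150%/10⌋ = $37,925. Book value $214,913.
Year 3: ⌊$214,913 × 150%/10⌋ = $32,236. Book value $182,677.
Year 4: ⌊$182,677 × 150%/10⌋ = $27,401. Book value $155,276.
Year 5: ⌊$155,276 × 150%/10⌋ = $23,291. Book value $131,985.
Year 6: ⌊$131,985 × 150%/10⌋ = $19,797. Book value $112,188.
Year 7: ⌊$112,188 × 150%/10⌋ = $16,828. Book value $95,360.
Year 8: ⌊$95,360 × 150%/10⌋ = $14,304. Book value $81,056.
Year 9: ⌊$81,056 × 150%/10⌋ = $12,158. Book value $68,898.
Year 10 (final): $68,898 − $30,800 = $38,098. Book value $30,800.

$38,098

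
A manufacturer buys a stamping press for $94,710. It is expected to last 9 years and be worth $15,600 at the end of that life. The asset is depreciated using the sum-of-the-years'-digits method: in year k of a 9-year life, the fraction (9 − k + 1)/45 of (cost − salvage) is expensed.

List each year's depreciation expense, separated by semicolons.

$15,822; $14,064; $12,306; $10,548; $8,790; $7,032; $5,274; $3,516; $1,758

Depreciable base = $94,710 − $15,600 = $79,110.
Sum of the years' digits = 9+8+7+6+5+4+3+2+1 = 45.
Year 1: $79,110 × 9/45 = $15,822. Book value $78,888.
Year 2: $79,110 × 8/45 = $14,064. Book value $64,824.
Year 3: $79,110 × 7/45 = $12,306. Book value $52,518.
Year 4: $79,110 × 6/45 = $10,548. Book value $41,970.
Year 5: $79,110 × 5/45 = $8,790. Book value $33,180.
Year 6: $79,110 × 4/45 = $7,032. Book value $26,148.
Year 7: $79,110 × 3/45 = $5,274. Book value $20,874.
Year 8: $79,110 × 2/45 = $3,516. Book value $17,358.
Year 9: $79,110 × 1/45 = $1,758. Book value $15,600.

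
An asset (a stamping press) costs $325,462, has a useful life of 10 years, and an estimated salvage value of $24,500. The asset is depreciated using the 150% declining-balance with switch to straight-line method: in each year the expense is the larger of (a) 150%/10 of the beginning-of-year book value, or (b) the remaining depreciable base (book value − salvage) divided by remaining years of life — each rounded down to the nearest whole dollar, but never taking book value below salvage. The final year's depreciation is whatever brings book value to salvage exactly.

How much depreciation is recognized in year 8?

Depreciable base = $325,462 − $24,500 = $300,962.
Year 1: DB = ⌊$325,462 × 150%/10⌋ = $48,819; SL = ⌊$300,962/10⌋ = $30,096 → take DB $48,819. Book value $276,643.
Year 2: DB = ⌊$276,643 × 150%/10⌋ = $41,496; SL = ⌊$252,143/9⌋ = $28,015 → take DB $41,496. Book value $235,147.
Year 3: DB = ⌊$235,147 × 150%/10⌋ = $35,272; SL = ⌊$210,647/8⌋ = $26,330 → take DB $35,272. Book value $199,875.
Year 4: DB = ⌊$199,875 × 150%/10⌋ = $29,981; SL = ⌊$175,375/7⌋ = $25,053 → take DB $29,981. Book value $169,894.
Year 5: DB = ⌊$169,894 × 150%/10⌋ = $25,484; SL = ⌊$145,394/6⌋ = $24,232 → take DB $25,484. Book value $144,410.
Year 6: DB = ⌊$144,410 × 150%/10⌋ = $21,661; SL = ⌊$119,910/5⌋ = $23,982 → take SL $23,982. Book value $120,428.
Year 7: DB = ⌊$120,428 × 150%/10⌋ = $18,064; SL = ⌊$95,928/4⌋ = $23,982 → take SL $23,982. Book value $96,446.
Year 8: DB = ⌊$96,446 × 150%/10⌋ = $14,466; SL = ⌊$71,946/3⌋ = $23,982 → take SL $23,982. Book value $72,464.

$23,982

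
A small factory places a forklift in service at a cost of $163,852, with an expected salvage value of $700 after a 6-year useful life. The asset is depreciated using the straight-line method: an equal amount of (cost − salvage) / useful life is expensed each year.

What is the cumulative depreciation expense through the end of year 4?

Depreciable base = $163,852 − $700 = $163,152.
Annual expense = $163,152 / 6 = $27,192.
End of year 1: book value $136,660.
End of year 2: book value $109,468.
End of year 3: book value $82,276.
End of year 4: book value $55,084.
Accumulated through year 4 = $163,852 − $55,084 = $108,768.

$108,768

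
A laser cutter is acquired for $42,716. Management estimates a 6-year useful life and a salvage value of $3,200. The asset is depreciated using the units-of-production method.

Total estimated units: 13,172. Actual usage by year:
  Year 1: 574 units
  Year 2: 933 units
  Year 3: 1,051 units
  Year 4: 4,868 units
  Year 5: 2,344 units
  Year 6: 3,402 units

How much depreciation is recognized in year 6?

Depreciable base = $42,716 − $3,200 = $39,516.
Rate = $39,516 / 13,172 units = $3 per unit.
Year 1: 574 × $3 = $1,722. Book value $40,994.
Year 2: 933 × $3 = $2,799. Book value $38,195.
Year 3: 1,051 × $3 = $3,153. Book value $35,042.
Year 4: 4,868 × $3 = $14,604. Book value $20,438.
Year 5: 2,344 × $3 = $7,032. Book value $13,406.
Year 6: 3,402 × $3 = $10,206. Book value $3,200.

$10,206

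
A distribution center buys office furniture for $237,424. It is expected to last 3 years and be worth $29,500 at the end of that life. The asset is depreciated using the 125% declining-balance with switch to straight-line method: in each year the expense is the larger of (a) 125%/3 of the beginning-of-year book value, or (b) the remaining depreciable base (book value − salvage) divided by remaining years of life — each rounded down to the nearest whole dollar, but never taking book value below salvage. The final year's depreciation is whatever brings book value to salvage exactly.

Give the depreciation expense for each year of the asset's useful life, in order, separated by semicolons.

Depreciable base = $237,424 − $29,500 = $207,924.
Year 1: DB = ⌊$237,424 × 125%/3⌋ = $98,926; SL = ⌊$207,924/3⌋ = $69,308 → take DB $98,926. Book value $138,498.
Year 2: DB = ⌊$138,498 × 125%/3⌋ = $57,707; SL = ⌊$108,998/2⌋ = $54,499 → take DB $57,707. Book value $80,791.
Year 3 (final): $80,791 − $29,500 = $51,291. Book value $29,500.

$98,926; $57,707; $51,291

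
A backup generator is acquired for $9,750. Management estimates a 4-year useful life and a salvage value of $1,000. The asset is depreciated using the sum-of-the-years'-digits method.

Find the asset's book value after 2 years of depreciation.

Depreciable base = $9,750 − $1,000 = $8,750.
Sum of the years' digits = 4+3+2+1 = 10.
Year 1: $8,750 × 4/10 = $3,500. Book value $6,250.
Year 2: $8,750 × 3/10 = $2,625. Book value $3,625.

$3,625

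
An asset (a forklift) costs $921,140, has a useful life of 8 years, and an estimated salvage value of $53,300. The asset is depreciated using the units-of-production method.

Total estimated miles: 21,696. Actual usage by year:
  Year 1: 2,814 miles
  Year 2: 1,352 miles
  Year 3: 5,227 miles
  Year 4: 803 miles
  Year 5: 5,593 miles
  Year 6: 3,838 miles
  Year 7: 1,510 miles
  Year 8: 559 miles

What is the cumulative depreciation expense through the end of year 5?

$631,560

Depreciable base = $921,140 − $53,300 = $867,840.
Rate = $867,840 / 21,696 miles = $40 per mile.
Year 1: 2,814 × $40 = $112,560. Book value $808,580.
Year 2: 1,352 × $40 = $54,080. Book value $754,500.
Year 3: 5,227 × $40 = $209,080. Book value $545,420.
Year 4: 803 × $40 = $32,120. Book value $513,300.
Year 5: 5,593 × $40 = $223,720. Book value $289,580.
Accumulated through year 5 = $921,140 − $289,580 = $631,560.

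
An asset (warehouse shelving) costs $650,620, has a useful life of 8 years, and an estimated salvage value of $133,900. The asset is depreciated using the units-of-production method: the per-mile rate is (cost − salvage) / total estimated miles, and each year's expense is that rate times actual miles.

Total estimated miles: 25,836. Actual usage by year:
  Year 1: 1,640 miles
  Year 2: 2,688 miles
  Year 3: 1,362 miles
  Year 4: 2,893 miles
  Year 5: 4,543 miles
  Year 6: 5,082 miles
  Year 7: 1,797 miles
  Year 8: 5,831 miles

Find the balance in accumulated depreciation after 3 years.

$113,800

Depreciable base = $650,620 − $133,900 = $516,720.
Rate = $516,720 / 25,836 miles = $20 per mile.
Year 1: 1,640 × $20 = $32,800. Book value $617,820.
Year 2: 2,688 × $20 = $53,760. Book value $564,060.
Year 3: 1,362 × $20 = $27,240. Book value $536,820.
Accumulated through year 3 = $650,620 − $536,820 = $113,800.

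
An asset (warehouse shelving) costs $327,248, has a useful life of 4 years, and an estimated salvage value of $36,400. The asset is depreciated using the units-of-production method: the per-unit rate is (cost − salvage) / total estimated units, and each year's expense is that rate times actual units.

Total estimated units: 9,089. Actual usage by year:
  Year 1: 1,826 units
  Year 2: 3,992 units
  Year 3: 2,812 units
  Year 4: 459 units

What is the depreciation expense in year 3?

Depreciable base = $327,248 − $36,400 = $290,848.
Rate = $290,848 / 9,089 units = $32 per unit.
Year 1: 1,826 × $32 = $58,432. Book value $268,816.
Year 2: 3,992 × $32 = $127,744. Book value $141,072.
Year 3: 2,812 × $32 = $89,984. Book value $51,088.

$89,984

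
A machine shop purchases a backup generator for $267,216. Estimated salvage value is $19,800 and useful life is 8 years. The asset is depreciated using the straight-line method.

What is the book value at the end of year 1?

$236,289

Depreciable base = $267,216 − $19,800 = $247,416.
Annual expense = $247,416 / 8 = $30,927.
End of year 1: book value $236,289.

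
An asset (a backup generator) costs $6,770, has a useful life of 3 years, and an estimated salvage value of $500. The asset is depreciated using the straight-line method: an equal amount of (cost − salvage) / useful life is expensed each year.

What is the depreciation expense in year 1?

Depreciable base = $6,770 − $500 = $6,270.
Annual expense = $6,270 / 3 = $2,090.

$2,090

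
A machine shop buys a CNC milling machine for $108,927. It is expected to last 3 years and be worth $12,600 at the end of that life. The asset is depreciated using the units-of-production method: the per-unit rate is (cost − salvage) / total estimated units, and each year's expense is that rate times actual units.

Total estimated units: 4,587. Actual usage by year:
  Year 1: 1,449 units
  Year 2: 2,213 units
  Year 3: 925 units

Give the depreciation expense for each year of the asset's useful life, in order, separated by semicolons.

Depreciable base = $108,927 − $12,600 = $96,327.
Rate = $96,327 / 4,587 units = $21 per unit.
Year 1: 1,449 × $21 = $30,429. Book value $78,498.
Year 2: 2,213 × $21 = $46,473. Book value $32,025.
Year 3: 925 × $21 = $19,425. Book value $12,600.

$30,429; $46,473; $19,425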